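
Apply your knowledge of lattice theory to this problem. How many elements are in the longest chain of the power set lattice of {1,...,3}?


A chain is a totally ordered subset; we count the number of elements in a maximum chain.
Compute, for each element x, the size of the longest chain ending at x:
  {}: 1
  {1}: 2
  {2}: 2
  {3}: 2
  {1,2}: 3
  {1,3}: 3
  ...
A maximum chain: {} < {1} < {1,2} < {1,2,3}
Number of elements in the longest chain: 4


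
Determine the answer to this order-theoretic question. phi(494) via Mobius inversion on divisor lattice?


phi(n) = n * prod_{p|n} (1 - 1/p).
Prime divisors of 494: [2, 13, 19]
phi(494) = 494 * (1 - 1/2) * (1 - 1/13) * (1 - 1/19)
phi(494) = 216


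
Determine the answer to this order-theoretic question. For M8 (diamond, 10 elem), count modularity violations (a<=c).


Modular law: if a <= c then a v (b ^ c) = (a v b) ^ c.
Check all triples (a,b,c) with a <= c among 10 elements.
This lattice is modular (diamonds M_m and their chain-products are modular).
Total violating triples: 0


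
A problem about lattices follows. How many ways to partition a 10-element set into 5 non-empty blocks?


S(n,k) = k*S(n-1,k) + S(n-1,k-1).
S(9,5) = 6951, S(9,4) = 7770
S(10,5) = 5*6951 + 7770 = 34755 + 7770
S(10,5) = 42525


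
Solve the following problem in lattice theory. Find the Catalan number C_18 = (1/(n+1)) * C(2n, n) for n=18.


C(n) = C(2n, n) / (n+1).
C(36, 18) = 9075135300
C(18) = 9075135300 / 19 = 477638700


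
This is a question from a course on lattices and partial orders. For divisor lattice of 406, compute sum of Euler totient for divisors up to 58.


Divisors of 406 up to 58: [1, 2, 7, 14, 29, 58]
phi values: [1, 1, 6, 6, 28, 28]
Sum = 70


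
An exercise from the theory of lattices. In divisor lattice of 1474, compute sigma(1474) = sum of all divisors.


sigma(n) = sum of divisors.
Divisors of 1474: [1, 2, 11, 22, 67, 134, 737, 1474]
Sum = 2448


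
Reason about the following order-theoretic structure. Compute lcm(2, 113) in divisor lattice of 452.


In a divisor lattice, join = lcm (least common multiple).
gcd(2,113) = 1
lcm(2,113) = 2*113/gcd = 226/1 = 226


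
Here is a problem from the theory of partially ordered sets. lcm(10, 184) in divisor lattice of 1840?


Join=lcm.
gcd(10,184)=2
lcm=920


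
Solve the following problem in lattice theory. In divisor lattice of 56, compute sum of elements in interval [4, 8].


Interval [4,8] in divisors of 56: [4, 8]
Sum = 12


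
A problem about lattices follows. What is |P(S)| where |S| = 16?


Power set = 2^n.
2^16 = 65536


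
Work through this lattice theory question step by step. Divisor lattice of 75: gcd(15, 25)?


Meet=gcd.
gcd(15,25)=5


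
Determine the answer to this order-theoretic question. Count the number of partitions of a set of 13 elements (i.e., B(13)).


B(n) = number of set partitions of an n-element set.
B(n) satisfies the recurrence: B(n+1) = sum_k C(n,k)*B(k).
B(13) = 27644437


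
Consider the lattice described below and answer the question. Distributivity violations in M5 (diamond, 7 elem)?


Distributive law: a ^ (b v c) = (a ^ b) v (a ^ c).
Check all 7^3 = 343 ordered triples (a,b,c).
  e.g. a=a1, b=a2, c=a3: lhs=a1 != rhs=0
  e.g. a=a1, b=a2, c=a4: lhs=a1 != rhs=0
Total violating triples: 60


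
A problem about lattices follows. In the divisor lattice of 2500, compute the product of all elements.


Divisors of 2500: [1, 2, 4, 5, 10, 20, 25, 50, 100, 125, 250, 500, 625, 1250, 2500]
Product = n^(d(n)/2) = 2500^(15/2)
Product = 30517578125000000000000000


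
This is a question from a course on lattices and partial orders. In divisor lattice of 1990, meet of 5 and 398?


In a divisor lattice, meet = gcd (greatest common divisor).
By Euclidean algorithm or factoring: gcd(5,398) = 1


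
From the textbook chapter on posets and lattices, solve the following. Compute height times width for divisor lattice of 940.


Height = length of longest chain minus 1; width = size of largest antichain.
A maximum chain: 1 | 47 | 235 | 470 | 940  (height 4).
A maximum antichain: {4, 10, 94, 235}  (width 4).
Product = 4 * 4 = 16


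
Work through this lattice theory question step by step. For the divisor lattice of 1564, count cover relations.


A cover relation a -< b holds when a < b with no c strictly between.
Cover relations:
  1 -< 2
  1 -< 17
  1 -< 23
  2 -< 4
  2 -< 34
  2 -< 46
  4 -< 68
  4 -< 92
  ...12 more
Total: 20


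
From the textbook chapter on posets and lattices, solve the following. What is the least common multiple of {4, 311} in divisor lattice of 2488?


In a divisor lattice, join = lcm (least common multiple).
Compute lcm iteratively: start with first element, then lcm(current, next).
Elements: [4, 311]
lcm(4,311) = 1244
Final lcm = 1244


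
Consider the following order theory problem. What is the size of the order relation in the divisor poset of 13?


The order relation is {(a,b) : a <= b}, reflexive so it includes (a,a).
Examples: (1,1), (1,13), (13,13)
Total ordered pairs: 3


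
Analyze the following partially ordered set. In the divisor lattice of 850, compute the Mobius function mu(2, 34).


In a divisor lattice, mu(a,b) = mu(b/a) where mu is the classical Mobius function.
b/a = 34/2 = 17
Prime factorization of 17: primes [17]
17 is squarefree with 1 prime factor(s), so mu(17) = (-1)^1 = -1


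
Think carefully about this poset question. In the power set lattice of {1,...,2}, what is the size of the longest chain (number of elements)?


A chain is a totally ordered subset; we count the number of elements in a maximum chain.
Compute, for each element x, the size of the longest chain ending at x:
  {}: 1
  {1}: 2
  {2}: 2
  {1,2}: 3
A maximum chain: {} < {1} < {1,2}
Number of elements in the longest chain: 3


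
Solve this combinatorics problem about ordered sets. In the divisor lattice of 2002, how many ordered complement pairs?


Complement pair (a,b): a meet b = bottom, a join b = top.
Here: gcd(a,b)=1 and lcm(a,b)=2002, i.e. a*b=2002 with a,b coprime.
Pairs found: (1,2002), (2,1001), (7,286), (11,182), ... (12 more)
Total ordered pairs: 16


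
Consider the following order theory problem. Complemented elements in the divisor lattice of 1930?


An element a is complemented if some b has a meet b = bottom, a join b = top.
a is complemented iff gcd(a, n/a)=1, i.e. a is a unitary divisor of 1930.
Complemented elements: 1, 2, 5, 10, 193, 386, ... (2 more)
Count: 8


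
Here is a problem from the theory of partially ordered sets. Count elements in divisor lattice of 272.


Divisors of 272: [1, 2, 4, 8, 16, 17, 34, 68, 136, 272]
Count: 10


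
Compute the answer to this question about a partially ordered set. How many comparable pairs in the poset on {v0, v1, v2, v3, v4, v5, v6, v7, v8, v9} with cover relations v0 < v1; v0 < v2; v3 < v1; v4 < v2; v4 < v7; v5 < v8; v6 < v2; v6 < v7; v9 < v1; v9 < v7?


A comparable pair {a,b} has a < b or b < a in the order.
Count unordered pairs where one element is strictly below the other.
Examples: {v0,v1}, {v0,v2}, {v1,v3}, {v1,v9}, ...
Total comparable pairs: 10


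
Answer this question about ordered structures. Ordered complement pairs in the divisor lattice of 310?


Complement pair (a,b): a meet b = bottom, a join b = top.
Here: gcd(a,b)=1 and lcm(a,b)=310, i.e. a*b=310 with a,b coprime.
Pairs found: (1,310), (2,155), (5,62), (10,31), ... (4 more)
Total ordered pairs: 8


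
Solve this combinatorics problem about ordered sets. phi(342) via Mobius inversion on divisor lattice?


phi(n) = n * prod_{p|n} (1 - 1/p).
Prime divisors of 342: [2, 3, 19]
phi(342) = 342 * (1 - 1/2) * (1 - 1/3) * (1 - 1/19)
phi(342) = 108


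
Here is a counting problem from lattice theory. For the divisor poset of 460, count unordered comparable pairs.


A comparable pair {a,b} has a < b or b < a in the order.
Count unordered pairs where one element is strictly below the other.
Examples: {1,2}, {1,4}, {1,5}, {1,10}, ...
Total comparable pairs: 42


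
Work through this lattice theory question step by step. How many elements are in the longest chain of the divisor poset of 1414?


A chain is a totally ordered subset; we count the number of elements in a maximum chain.
Compute, for each element x, the size of the longest chain ending at x:
  1: 1
  2: 2
  7: 2
  101: 2
  14: 3
  202: 3
  ...
A maximum chain: 1 < 2 < 14 < 1414
Number of elements in the longest chain: 4


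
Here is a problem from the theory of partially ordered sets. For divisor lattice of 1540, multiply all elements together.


Divisors of 1540: [1, 2, 4, 5, 7, 10, 11, 14, 20, 22, 28, 35, 44, 55, 70, 77, 110, 140, 154, 220, 308, 385, 770, 1540]
Product = n^(d(n)/2) = 1540^(24/2)
Product = 177929783385962838621884416000000000000


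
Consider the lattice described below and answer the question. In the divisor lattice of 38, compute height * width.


Height = length of longest chain minus 1; width = size of largest antichain.
A maximum chain: 1 | 19 | 38  (height 2).
A maximum antichain: {2, 19}  (width 2).
Product = 2 * 2 = 4


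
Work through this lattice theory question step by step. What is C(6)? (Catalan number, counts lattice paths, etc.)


C(n) = C(2n, n) / (n+1).
C(12, 6) = 924
C(6) = 924 / 7 = 132


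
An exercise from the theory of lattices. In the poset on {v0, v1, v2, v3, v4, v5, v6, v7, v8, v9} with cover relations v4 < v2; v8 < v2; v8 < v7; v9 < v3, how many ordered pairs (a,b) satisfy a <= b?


The order relation is {(a,b) : a <= b}, reflexive so it includes (a,a).
Examples: (v0,v0), (v1,v1), (v2,v2), (v3,v3), (v4,v2), ...
Total ordered pairs: 14


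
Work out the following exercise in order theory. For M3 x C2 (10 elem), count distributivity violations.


Distributive law: a ^ (b v c) = (a ^ b) v (a ^ c).
Check all 10^3 = 1000 ordered triples (a,b,c).
  e.g. a=(a1,0), b=(a2,0), c=(a3,0): lhs=(a1,0) != rhs=(0,0)
  e.g. a=(a1,0), b=(a2,0), c=(a3,1): lhs=(a1,0) != rhs=(0,0)
Total violating triples: 48


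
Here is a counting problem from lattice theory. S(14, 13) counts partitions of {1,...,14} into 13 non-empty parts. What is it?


S(n,k) = k*S(n-1,k) + S(n-1,k-1).
S(13,13) = 1, S(13,12) = 78
S(14,13) = 13*1 + 78 = 13 + 78
S(14,13) = 91


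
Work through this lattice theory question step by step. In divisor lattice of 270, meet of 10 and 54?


In a divisor lattice, meet = gcd (greatest common divisor).
By Euclidean algorithm or factoring: gcd(10,54) = 2


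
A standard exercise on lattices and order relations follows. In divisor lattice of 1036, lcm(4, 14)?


Join=lcm.
gcd(4,14)=2
lcm=28


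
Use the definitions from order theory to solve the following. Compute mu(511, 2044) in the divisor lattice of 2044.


In a divisor lattice, mu(a,b) = mu(b/a) where mu is the classical Mobius function.
b/a = 2044/511 = 4
Prime factorization of 4: primes [2]
4 is not squarefree, so mu(4) = 0


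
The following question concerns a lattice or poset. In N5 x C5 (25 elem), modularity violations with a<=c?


Modular law: if a <= c then a v (b ^ c) = (a v b) ^ c.
Check all triples (a,b,c) with a <= c among 25 elements.
  e.g. a=(a,0), b=(c,0), c=(b,0): lhs=(a,0) != rhs=(b,0)
  e.g. a=(a,0), b=(c,1), c=(b,0): lhs=(a,0) != rhs=(b,0)
Total violating triples: 75


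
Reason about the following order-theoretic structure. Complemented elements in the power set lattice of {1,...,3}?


An element a is complemented if some b has a meet b = bottom, a join b = top.
every subset A has complement S\A, so all elements are complemented.
Complemented elements: {}, {1}, {2}, {3}, {1,2}, {1,3}, ... (2 more)
Count: 8


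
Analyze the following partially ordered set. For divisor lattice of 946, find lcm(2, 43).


In a divisor lattice, join = lcm (least common multiple).
Compute lcm iteratively: start with first element, then lcm(current, next).
Elements: [2, 43]
lcm(2,43) = 86
Final lcm = 86


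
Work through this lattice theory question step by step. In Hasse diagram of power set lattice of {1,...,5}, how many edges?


A cover relation a -< b holds when a < b with no c strictly between.
Cover relations:
  {} -< {1}
  {} -< {2}
  {} -< {3}
  {} -< {4}
  {} -< {5}
  {1} -< {1,2}
  {1} -< {1,3}
  {1} -< {1,4}
  ...72 more
Total: 80


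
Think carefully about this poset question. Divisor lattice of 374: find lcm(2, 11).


In a divisor lattice, join = lcm (least common multiple).
gcd(2,11) = 1
lcm(2,11) = 2*11/gcd = 22/1 = 22


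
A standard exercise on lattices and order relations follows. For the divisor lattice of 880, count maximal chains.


A maximal chain goes from the minimum element to a maximal element via cover relations.
Counting all min-to-max paths in the cover graph.
Total maximal chains: 30


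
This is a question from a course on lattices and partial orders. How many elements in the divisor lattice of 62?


Divisors of 62: [1, 2, 31, 62]
Count: 4


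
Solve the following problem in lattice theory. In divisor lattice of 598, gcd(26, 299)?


Meet=gcd.
gcd(26,299)=13


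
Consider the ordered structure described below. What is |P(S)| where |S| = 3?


Power set = 2^n.
2^3 = 8


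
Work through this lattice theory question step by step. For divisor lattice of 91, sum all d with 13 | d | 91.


Interval [13,91] in divisors of 91: [13, 91]
Sum = 104


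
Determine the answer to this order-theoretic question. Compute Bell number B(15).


B(n) = number of set partitions of an n-element set.
B(n) satisfies the recurrence: B(n+1) = sum_k C(n,k)*B(k).
B(15) = 1382958545


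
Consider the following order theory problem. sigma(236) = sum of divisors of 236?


sigma(n) = sum of divisors.
Divisors of 236: [1, 2, 4, 59, 118, 236]
Sum = 420


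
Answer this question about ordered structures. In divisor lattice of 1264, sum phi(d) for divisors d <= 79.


Divisors of 1264 up to 79: [1, 2, 4, 8, 16, 79]
phi values: [1, 1, 2, 4, 8, 78]
Sum = 94


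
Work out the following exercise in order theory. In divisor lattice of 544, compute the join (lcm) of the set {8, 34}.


In a divisor lattice, join = lcm (least common multiple).
Compute lcm iteratively: start with first element, then lcm(current, next).
Elements: [8, 34]
lcm(8,34) = 136
Final lcm = 136


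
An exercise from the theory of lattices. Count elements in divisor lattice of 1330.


Divisors of 1330: [1, 2, 5, 7, 10, 14, 19, 35, 38, 70, 95, 133, 190, 266, 665, 1330]
Count: 16


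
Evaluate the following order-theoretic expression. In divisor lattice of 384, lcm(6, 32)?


Join=lcm.
gcd(6,32)=2
lcm=96


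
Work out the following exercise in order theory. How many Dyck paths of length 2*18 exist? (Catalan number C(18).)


C(n) = C(2n, n) / (n+1).
C(36, 18) = 9075135300
C(18) = 9075135300 / 19 = 477638700


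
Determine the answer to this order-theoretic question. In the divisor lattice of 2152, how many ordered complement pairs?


Complement pair (a,b): a meet b = bottom, a join b = top.
Here: gcd(a,b)=1 and lcm(a,b)=2152, i.e. a*b=2152 with a,b coprime.
Pairs found: (1,2152), (8,269), (269,8), (2152,1)
Total ordered pairs: 4


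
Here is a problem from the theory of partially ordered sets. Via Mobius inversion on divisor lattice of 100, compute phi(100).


phi(n) = n * prod_{p|n} (1 - 1/p).
Prime divisors of 100: [2, 5]
phi(100) = 100 * (1 - 1/2) * (1 - 1/5)
phi(100) = 40


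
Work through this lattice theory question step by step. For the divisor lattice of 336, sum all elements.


sigma(n) = sum of divisors.
Divisors of 336: [1, 2, 3, 4, 6, 7, 8, 12, 14, 16, 21, 24, 28, 42, 48, 56, 84, 112, 168, 336]
Sum = 992


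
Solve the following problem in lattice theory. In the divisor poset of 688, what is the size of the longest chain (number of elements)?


A chain is a totally ordered subset; we count the number of elements in a maximum chain.
Compute, for each element x, the size of the longest chain ending at x:
  1: 1
  2: 2
  43: 2
  4: 3
  8: 4
  86: 3
  ...
A maximum chain: 1 < 2 < 4 < 8 < 16 < 688
Number of elements in the longest chain: 6


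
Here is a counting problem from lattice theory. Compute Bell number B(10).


B(n) = number of set partitions of an n-element set.
B(n) satisfies the recurrence: B(n+1) = sum_k C(n,k)*B(k).
B(10) = 115975


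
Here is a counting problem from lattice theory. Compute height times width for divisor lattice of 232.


Height = length of longest chain minus 1; width = size of largest antichain.
A maximum chain: 1 | 29 | 58 | 116 | 232  (height 4).
A maximum antichain: {2, 29}  (width 2).
Product = 4 * 2 = 8


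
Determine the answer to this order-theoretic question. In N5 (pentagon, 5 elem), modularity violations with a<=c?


Modular law: if a <= c then a v (b ^ c) = (a v b) ^ c.
Check all triples (a,b,c) with a <= c among 5 elements.
  e.g. a=a, b=c, c=b: lhs=a != rhs=b
Total violating triples: 1


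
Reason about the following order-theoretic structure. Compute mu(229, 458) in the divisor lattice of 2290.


In a divisor lattice, mu(a,b) = mu(b/a) where mu is the classical Mobius function.
b/a = 458/229 = 2
Prime factorization of 2: primes [2]
2 is squarefree with 1 prime factor(s), so mu(2) = (-1)^1 = -1


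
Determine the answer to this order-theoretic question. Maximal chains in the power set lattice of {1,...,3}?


A maximal chain goes from the minimum element to a maximal element via cover relations.
Counting all min-to-max paths in the cover graph.
Total maximal chains: 6


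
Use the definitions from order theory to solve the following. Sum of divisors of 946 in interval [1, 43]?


Interval [1,43] in divisors of 946: [1, 43]
Sum = 44


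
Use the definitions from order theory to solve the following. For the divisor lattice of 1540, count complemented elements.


An element a is complemented if some b has a meet b = bottom, a join b = top.
a is complemented iff gcd(a, n/a)=1, i.e. a is a unitary divisor of 1540.
Complemented elements: 1, 4, 5, 7, 11, 20, ... (10 more)
Count: 16


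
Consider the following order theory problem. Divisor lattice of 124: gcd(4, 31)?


Meet=gcd.
gcd(4,31)=1


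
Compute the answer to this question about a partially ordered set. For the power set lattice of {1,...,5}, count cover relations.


A cover relation a -< b holds when a < b with no c strictly between.
Cover relations:
  {} -< {1}
  {} -< {2}
  {} -< {3}
  {} -< {4}
  {} -< {5}
  {1} -< {1,2}
  {1} -< {1,3}
  {1} -< {1,4}
  ...72 more
Total: 80


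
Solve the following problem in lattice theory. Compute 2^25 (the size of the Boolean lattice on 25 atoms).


Power set = 2^n.
2^25 = 33554432


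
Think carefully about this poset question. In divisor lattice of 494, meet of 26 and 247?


In a divisor lattice, meet = gcd (greatest common divisor).
By Euclidean algorithm or factoring: gcd(26,247) = 13


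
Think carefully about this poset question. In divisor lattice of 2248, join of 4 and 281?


In a divisor lattice, join = lcm (least common multiple).
gcd(4,281) = 1
lcm(4,281) = 4*281/gcd = 1124/1 = 1124


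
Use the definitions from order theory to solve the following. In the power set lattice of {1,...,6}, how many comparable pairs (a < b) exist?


A comparable pair {a,b} has a < b or b < a in the order.
Count unordered pairs where one element is strictly below the other.
Examples: {{},{1}}, {{},{2}}, {{},{3}}, {{},{4}}, ...
Total comparable pairs: 665


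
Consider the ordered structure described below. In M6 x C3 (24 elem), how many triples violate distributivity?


Distributive law: a ^ (b v c) = (a ^ b) v (a ^ c).
Check all 24^3 = 13824 ordered triples (a,b,c).
  e.g. a=(a1,0), b=(a2,0), c=(a3,0): lhs=(a1,0) != rhs=(0,0)
  e.g. a=(a1,0), b=(a2,0), c=(a3,1): lhs=(a1,0) != rhs=(0,0)
Total violating triples: 3240


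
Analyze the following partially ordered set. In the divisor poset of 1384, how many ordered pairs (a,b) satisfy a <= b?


The order relation is {(a,b) : a <= b}, reflexive so it includes (a,a).
Examples: (1,1), (1,1384), (1,173), (1,2), (1,346), ...
Total ordered pairs: 30


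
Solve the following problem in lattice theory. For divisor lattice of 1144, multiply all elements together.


Divisors of 1144: [1, 2, 4, 8, 11, 13, 22, 26, 44, 52, 88, 104, 143, 286, 572, 1144]
Product = n^(d(n)/2) = 1144^(16/2)
Product = 2933649302161070453948416


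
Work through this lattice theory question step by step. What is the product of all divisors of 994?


Divisors of 994: [1, 2, 7, 14, 71, 142, 497, 994]
Product = n^(d(n)/2) = 994^(8/2)
Product = 976215137296


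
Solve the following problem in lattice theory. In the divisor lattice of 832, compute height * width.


Height = length of longest chain minus 1; width = size of largest antichain.
A maximum chain: 1 | 13 | 26 | 52 | 104 | 208 | 416 | 832  (height 7).
A maximum antichain: {2, 13}  (width 2).
Product = 7 * 2 = 14


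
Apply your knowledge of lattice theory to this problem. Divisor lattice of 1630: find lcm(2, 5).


In a divisor lattice, join = lcm (least common multiple).
gcd(2,5) = 1
lcm(2,5) = 2*5/gcd = 10/1 = 10


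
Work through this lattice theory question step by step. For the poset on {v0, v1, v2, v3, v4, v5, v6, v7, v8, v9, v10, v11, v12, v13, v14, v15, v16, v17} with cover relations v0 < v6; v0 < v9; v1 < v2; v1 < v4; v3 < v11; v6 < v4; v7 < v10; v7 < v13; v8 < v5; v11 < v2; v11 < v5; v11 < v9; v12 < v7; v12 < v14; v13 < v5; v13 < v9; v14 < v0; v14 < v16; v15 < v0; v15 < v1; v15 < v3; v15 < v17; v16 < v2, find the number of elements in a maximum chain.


A chain is a totally ordered subset; we count the number of elements in a maximum chain.
Compute, for each element x, the size of the longest chain ending at x:
  v8: 1
  v12: 1
  v15: 1
  v1: 2
  v3: 2
  v7: 2
  ...
A maximum chain: v12 < v14 < v0 < v6 < v4
Number of elements in the longest chain: 5


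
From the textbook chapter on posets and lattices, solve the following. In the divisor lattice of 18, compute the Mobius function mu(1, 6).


In a divisor lattice, mu(a,b) = mu(b/a) where mu is the classical Mobius function.
b/a = 6/1 = 6
Prime factorization of 6: primes [2, 3]
6 is squarefree with 2 prime factor(s), so mu(6) = (-1)^2 = 1


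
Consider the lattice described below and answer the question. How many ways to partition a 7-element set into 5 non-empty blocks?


S(n,k) = k*S(n-1,k) + S(n-1,k-1).
S(6,5) = 15, S(6,4) = 65
S(7,5) = 5*15 + 65 = 75 + 65
S(7,5) = 140


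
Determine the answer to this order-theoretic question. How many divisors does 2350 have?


Divisors of 2350: [1, 2, 5, 10, 25, 47, 50, 94, 235, 470, 1175, 2350]
Count: 12


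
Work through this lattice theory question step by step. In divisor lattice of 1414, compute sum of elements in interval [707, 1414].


Interval [707,1414] in divisors of 1414: [707, 1414]
Sum = 2121


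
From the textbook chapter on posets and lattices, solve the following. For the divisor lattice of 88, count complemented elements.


An element a is complemented if some b has a meet b = bottom, a join b = top.
a is complemented iff gcd(a, n/a)=1, i.e. a is a unitary divisor of 88.
Complemented elements: 1, 8, 11, 88
Count: 4


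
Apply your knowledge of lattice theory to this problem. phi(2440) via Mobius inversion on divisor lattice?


phi(n) = n * prod_{p|n} (1 - 1/p).
Prime divisors of 2440: [2, 5, 61]
phi(2440) = 2440 * (1 - 1/2) * (1 - 1/5) * (1 - 1/61)
phi(2440) = 960


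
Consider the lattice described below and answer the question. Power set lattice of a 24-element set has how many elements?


Power set = 2^n.
2^24 = 16777216


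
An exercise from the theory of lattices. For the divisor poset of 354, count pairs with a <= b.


The order relation is {(a,b) : a <= b}, reflexive so it includes (a,a).
Examples: (1,1), (1,118), (1,177), (1,2), (1,3), ...
Total ordered pairs: 27


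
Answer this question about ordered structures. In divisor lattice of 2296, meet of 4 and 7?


In a divisor lattice, meet = gcd (greatest common divisor).
By Euclidean algorithm or factoring: gcd(4,7) = 1


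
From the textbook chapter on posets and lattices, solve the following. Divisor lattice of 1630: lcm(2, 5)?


Join=lcm.
gcd(2,5)=1
lcm=10


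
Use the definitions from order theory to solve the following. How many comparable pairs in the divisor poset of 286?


A comparable pair {a,b} has a < b or b < a in the order.
Count unordered pairs where one element is strictly below the other.
Examples: {1,2}, {1,11}, {1,13}, {1,22}, ...
Total comparable pairs: 19


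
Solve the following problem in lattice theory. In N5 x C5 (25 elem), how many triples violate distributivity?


Distributive law: a ^ (b v c) = (a ^ b) v (a ^ c).
Check all 25^3 = 15625 ordered triples (a,b,c).
  e.g. a=(b,0), b=(a,0), c=(c,0): lhs=(b,0) != rhs=(a,0)
  e.g. a=(b,0), b=(a,0), c=(c,1): lhs=(b,0) != rhs=(a,0)
Total violating triples: 250


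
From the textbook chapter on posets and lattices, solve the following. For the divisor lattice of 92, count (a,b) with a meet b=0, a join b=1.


Complement pair (a,b): a meet b = bottom, a join b = top.
Here: gcd(a,b)=1 and lcm(a,b)=92, i.e. a*b=92 with a,b coprime.
Pairs found: (1,92), (4,23), (23,4), (92,1)
Total ordered pairs: 4


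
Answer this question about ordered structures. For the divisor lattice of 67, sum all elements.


sigma(n) = sum of divisors.
Divisors of 67: [1, 67]
Sum = 68


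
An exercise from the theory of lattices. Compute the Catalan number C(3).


C(n) = C(2n, n) / (n+1).
C(6, 3) = 20
C(3) = 20 / 4 = 5


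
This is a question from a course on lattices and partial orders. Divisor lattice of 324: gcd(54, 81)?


Meet=gcd.
gcd(54,81)=27


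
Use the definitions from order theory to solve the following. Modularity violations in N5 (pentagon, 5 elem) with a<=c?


Modular law: if a <= c then a v (b ^ c) = (a v b) ^ c.
Check all triples (a,b,c) with a <= c among 5 elements.
  e.g. a=a, b=c, c=b: lhs=a != rhs=b
Total violating triples: 1


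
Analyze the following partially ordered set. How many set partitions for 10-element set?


B(n) = number of set partitions of an n-element set.
B(n) satisfies the recurrence: B(n+1) = sum_k C(n,k)*B(k).
B(10) = 115975


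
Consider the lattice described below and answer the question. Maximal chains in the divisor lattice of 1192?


A maximal chain goes from the minimum element to a maximal element via cover relations.
Counting all min-to-max paths in the cover graph.
Total maximal chains: 4


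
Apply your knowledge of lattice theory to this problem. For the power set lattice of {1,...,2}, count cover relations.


A cover relation a -< b holds when a < b with no c strictly between.
Cover relations:
  {} -< {1}
  {} -< {2}
  {1} -< {1,2}
  {2} -< {1,2}
Total: 4


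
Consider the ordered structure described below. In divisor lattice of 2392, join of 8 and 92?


In a divisor lattice, join = lcm (least common multiple).
gcd(8,92) = 4
lcm(8,92) = 8*92/gcd = 736/4 = 184


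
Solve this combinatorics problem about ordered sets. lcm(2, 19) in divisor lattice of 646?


Join=lcm.
gcd(2,19)=1
lcm=38


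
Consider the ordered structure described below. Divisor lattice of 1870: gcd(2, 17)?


Meet=gcd.
gcd(2,17)=1


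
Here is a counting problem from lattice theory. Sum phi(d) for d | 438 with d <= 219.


Divisors of 438 up to 219: [1, 2, 3, 6, 73, 146, 219]
phi values: [1, 1, 2, 2, 72, 72, 144]
Sum = 294


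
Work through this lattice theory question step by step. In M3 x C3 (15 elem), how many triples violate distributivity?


Distributive law: a ^ (b v c) = (a ^ b) v (a ^ c).
Check all 15^3 = 3375 ordered triples (a,b,c).
  e.g. a=(a1,0), b=(a2,0), c=(a3,0): lhs=(a1,0) != rhs=(0,0)
  e.g. a=(a1,0), b=(a2,0), c=(a3,1): lhs=(a1,0) != rhs=(0,0)
Total violating triples: 162


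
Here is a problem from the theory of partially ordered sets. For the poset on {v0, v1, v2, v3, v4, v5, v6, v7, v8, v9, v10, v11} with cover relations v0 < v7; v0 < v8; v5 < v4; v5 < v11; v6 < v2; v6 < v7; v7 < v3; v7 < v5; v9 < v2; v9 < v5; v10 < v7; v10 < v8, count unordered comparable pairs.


A comparable pair {a,b} has a < b or b < a in the order.
Count unordered pairs where one element is strictly below the other.
Examples: {v0,v3}, {v0,v4}, {v0,v5}, {v0,v7}, ...
Total comparable pairs: 28


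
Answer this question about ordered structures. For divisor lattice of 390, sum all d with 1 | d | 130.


Interval [1,130] in divisors of 390: [1, 2, 5, 10, 13, 26, 65, 130]
Sum = 252


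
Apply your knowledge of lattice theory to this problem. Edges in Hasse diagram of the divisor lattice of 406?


A cover relation a -< b holds when a < b with no c strictly between.
Cover relations:
  1 -< 2
  1 -< 7
  1 -< 29
  2 -< 14
  2 -< 58
  7 -< 14
  7 -< 203
  14 -< 406
  ...4 more
Total: 12


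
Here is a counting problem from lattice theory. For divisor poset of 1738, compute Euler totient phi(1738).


phi(n) = n * prod_{p|n} (1 - 1/p).
Prime divisors of 1738: [2, 11, 79]
phi(1738) = 1738 * (1 - 1/2) * (1 - 1/11) * (1 - 1/79)
phi(1738) = 780


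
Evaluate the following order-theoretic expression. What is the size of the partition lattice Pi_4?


B(n) = number of set partitions of an n-element set.
B(n) satisfies the recurrence: B(n+1) = sum_k C(n,k)*B(k).
B(4) = 15


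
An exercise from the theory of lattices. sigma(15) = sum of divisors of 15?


sigma(n) = sum of divisors.
Divisors of 15: [1, 3, 5, 15]
Sum = 24


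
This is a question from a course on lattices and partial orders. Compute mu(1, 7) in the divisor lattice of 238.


In a divisor lattice, mu(a,b) = mu(b/a) where mu is the classical Mobius function.
b/a = 7/1 = 7
Prime factorization of 7: primes [7]
7 is squarefree with 1 prime factor(s), so mu(7) = (-1)^1 = -1


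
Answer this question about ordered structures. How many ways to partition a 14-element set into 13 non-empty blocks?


S(n,k) = k*S(n-1,k) + S(n-1,k-1).
S(13,13) = 1, S(13,12) = 78
S(14,13) = 13*1 + 78 = 13 + 78
S(14,13) = 91


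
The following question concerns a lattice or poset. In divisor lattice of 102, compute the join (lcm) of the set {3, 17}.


In a divisor lattice, join = lcm (least common multiple).
Compute lcm iteratively: start with first element, then lcm(current, next).
Elements: [3, 17]
lcm(3,17) = 51
Final lcm = 51


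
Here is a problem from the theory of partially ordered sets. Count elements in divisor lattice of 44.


Divisors of 44: [1, 2, 4, 11, 22, 44]
Count: 6


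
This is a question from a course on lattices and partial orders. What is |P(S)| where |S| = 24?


Power set = 2^n.
2^24 = 16777216


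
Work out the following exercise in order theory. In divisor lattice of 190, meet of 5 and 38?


In a divisor lattice, meet = gcd (greatest common divisor).
By Euclidean algorithm or factoring: gcd(5,38) = 1


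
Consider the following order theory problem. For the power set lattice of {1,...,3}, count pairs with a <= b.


The order relation is {(a,b) : a <= b}, reflexive so it includes (a,a).
Examples: ({},{}), ({},{1,2}), ({},{1,2,3}), ({},{1,3}), ({},{1}), ...
Total ordered pairs: 27


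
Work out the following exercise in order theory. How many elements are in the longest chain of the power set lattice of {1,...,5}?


A chain is a totally ordered subset; we count the number of elements in a maximum chain.
Compute, for each element x, the size of the longest chain ending at x:
  {}: 1
  {1}: 2
  {2}: 2
  {3}: 2
  {4}: 2
  {5}: 2
  ...
A maximum chain: {} < {1} < {1,2} < {1,2,3} < {1,2,3,4} < {1,2,3,4,5}
Number of elements in the longest chain: 6


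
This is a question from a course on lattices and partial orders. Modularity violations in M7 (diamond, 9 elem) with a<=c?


Modular law: if a <= c then a v (b ^ c) = (a v b) ^ c.
Check all triples (a,b,c) with a <= c among 9 elements.
This lattice is modular (diamonds M_m and their chain-products are modular).
Total violating triples: 0


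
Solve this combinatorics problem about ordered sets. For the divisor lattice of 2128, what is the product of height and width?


Height = length of longest chain minus 1; width = size of largest antichain.
A maximum chain: 1 | 19 | 133 | 266 | 532 | 1064 | 2128  (height 6).
A maximum antichain: {4, 14, 38, 133}  (width 4).
Product = 6 * 4 = 24


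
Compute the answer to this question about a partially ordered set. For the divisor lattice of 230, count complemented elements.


An element a is complemented if some b has a meet b = bottom, a join b = top.
a is complemented iff gcd(a, n/a)=1, i.e. a is a unitary divisor of 230.
Complemented elements: 1, 2, 5, 10, 23, 46, ... (2 more)
Count: 8


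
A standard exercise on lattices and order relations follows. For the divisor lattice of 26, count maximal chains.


A maximal chain goes from the minimum element to a maximal element via cover relations.
Counting all min-to-max paths in the cover graph.
Total maximal chains: 2


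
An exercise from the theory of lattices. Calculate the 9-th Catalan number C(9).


C(n) = C(2n, n) / (n+1).
C(18, 9) = 48620
C(9) = 48620 / 10 = 4862


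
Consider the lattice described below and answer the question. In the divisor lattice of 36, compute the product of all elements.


Divisors of 36: [1, 2, 3, 4, 6, 9, 12, 18, 36]
Product = n^(d(n)/2) = 36^(9/2)
Product = 10077696


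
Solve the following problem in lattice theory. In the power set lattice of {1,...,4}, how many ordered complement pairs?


Complement pair (a,b): a meet b = bottom, a join b = top.
Here: A intersect B = {} and A union B = {1,...,4}.
Pairs found: ({},{1,2,3,4}), ({1},{2,3,4}), ({2},{1,3,4}), ({3},{1,2,4}), ... (12 more)
Total ordered pairs: 16


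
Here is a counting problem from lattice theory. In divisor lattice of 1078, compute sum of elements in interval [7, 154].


Interval [7,154] in divisors of 1078: [7, 14, 77, 154]
Sum = 252


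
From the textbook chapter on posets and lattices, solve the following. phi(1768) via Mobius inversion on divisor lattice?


phi(n) = n * prod_{p|n} (1 - 1/p).
Prime divisors of 1768: [2, 13, 17]
phi(1768) = 1768 * (1 - 1/2) * (1 - 1/13) * (1 - 1/17)
phi(1768) = 768


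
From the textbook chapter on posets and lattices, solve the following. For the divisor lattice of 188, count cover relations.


A cover relation a -< b holds when a < b with no c strictly between.
Cover relations:
  1 -< 2
  1 -< 47
  2 -< 4
  2 -< 94
  4 -< 188
  47 -< 94
  94 -< 188
Total: 7


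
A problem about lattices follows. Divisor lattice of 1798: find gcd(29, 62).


In a divisor lattice, meet = gcd (greatest common divisor).
By Euclidean algorithm or factoring: gcd(29,62) = 1


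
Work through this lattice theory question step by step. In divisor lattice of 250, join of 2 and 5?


In a divisor lattice, join = lcm (least common multiple).
gcd(2,5) = 1
lcm(2,5) = 2*5/gcd = 10/1 = 10


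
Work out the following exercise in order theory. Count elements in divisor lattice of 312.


Divisors of 312: [1, 2, 3, 4, 6, 8, 12, 13, 24, 26, 39, 52, 78, 104, 156, 312]
Count: 16


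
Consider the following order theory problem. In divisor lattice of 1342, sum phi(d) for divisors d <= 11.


Divisors of 1342 up to 11: [1, 2, 11]
phi values: [1, 1, 10]
Sum = 12


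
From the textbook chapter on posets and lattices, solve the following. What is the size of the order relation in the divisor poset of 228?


The order relation is {(a,b) : a <= b}, reflexive so it includes (a,a).
Examples: (1,1), (1,114), (1,12), (1,19), (1,2), ...
Total ordered pairs: 54


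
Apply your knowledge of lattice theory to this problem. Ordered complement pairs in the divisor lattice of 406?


Complement pair (a,b): a meet b = bottom, a join b = top.
Here: gcd(a,b)=1 and lcm(a,b)=406, i.e. a*b=406 with a,b coprime.
Pairs found: (1,406), (2,203), (7,58), (14,29), ... (4 more)
Total ordered pairs: 8


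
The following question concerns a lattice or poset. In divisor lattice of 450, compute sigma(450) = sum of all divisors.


sigma(n) = sum of divisors.
Divisors of 450: [1, 2, 3, 5, 6, 9, 10, 15, 18, 25, 30, 45, 50, 75, 90, 150, 225, 450]
Sum = 1209


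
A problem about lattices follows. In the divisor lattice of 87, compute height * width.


Height = length of longest chain minus 1; width = size of largest antichain.
A maximum chain: 1 | 29 | 87  (height 2).
A maximum antichain: {3, 29}  (width 2).
Product = 2 * 2 = 4


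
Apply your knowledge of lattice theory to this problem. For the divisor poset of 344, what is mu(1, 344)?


In a divisor lattice, mu(a,b) = mu(b/a) where mu is the classical Mobius function.
b/a = 344/1 = 344
Prime factorization of 344: primes [2, 43]
344 is not squarefree, so mu(344) = 0


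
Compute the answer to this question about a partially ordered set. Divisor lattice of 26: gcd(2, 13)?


Meet=gcd.
gcd(2,13)=1


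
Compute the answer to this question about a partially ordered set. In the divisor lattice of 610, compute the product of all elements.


Divisors of 610: [1, 2, 5, 10, 61, 122, 305, 610]
Product = n^(d(n)/2) = 610^(8/2)
Product = 138458410000


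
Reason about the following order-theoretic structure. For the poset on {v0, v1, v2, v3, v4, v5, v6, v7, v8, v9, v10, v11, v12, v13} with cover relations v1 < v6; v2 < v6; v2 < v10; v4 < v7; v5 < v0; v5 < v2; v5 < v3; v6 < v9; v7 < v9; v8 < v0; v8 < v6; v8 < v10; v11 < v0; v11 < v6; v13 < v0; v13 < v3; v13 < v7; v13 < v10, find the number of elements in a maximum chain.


A chain is a totally ordered subset; we count the number of elements in a maximum chain.
Compute, for each element x, the size of the longest chain ending at x:
  v1: 1
  v4: 1
  v5: 1
  v8: 1
  v11: 1
  v12: 1
  ...
A maximum chain: v5 < v2 < v6 < v9
Number of elements in the longest chain: 4


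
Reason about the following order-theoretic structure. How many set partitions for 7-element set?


B(n) = number of set partitions of an n-element set.
B(n) satisfies the recurrence: B(n+1) = sum_k C(n,k)*B(k).
B(7) = 877


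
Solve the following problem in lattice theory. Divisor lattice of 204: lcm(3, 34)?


Join=lcm.
gcd(3,34)=1
lcm=102


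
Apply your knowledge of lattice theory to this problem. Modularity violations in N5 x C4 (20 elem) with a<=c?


Modular law: if a <= c then a v (b ^ c) = (a v b) ^ c.
Check all triples (a,b,c) with a <= c among 20 elements.
  e.g. a=(a,0), b=(c,0), c=(b,0): lhs=(a,0) != rhs=(b,0)
  e.g. a=(a,0), b=(c,1), c=(b,0): lhs=(a,0) != rhs=(b,0)
Total violating triples: 40


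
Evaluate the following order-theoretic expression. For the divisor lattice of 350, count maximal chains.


A maximal chain goes from the minimum element to a maximal element via cover relations.
Counting all min-to-max paths in the cover graph.
Total maximal chains: 12


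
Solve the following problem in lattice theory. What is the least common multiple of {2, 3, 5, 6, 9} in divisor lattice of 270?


In a divisor lattice, join = lcm (least common multiple).
Compute lcm iteratively: start with first element, then lcm(current, next).
Elements: [2, 3, 5, 6, 9]
lcm(2,3) = 6
lcm(6,5) = 30
lcm(30,6) = 30
lcm(30,9) = 90
Final lcm = 90


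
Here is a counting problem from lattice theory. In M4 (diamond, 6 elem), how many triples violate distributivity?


Distributive law: a ^ (b v c) = (a ^ b) v (a ^ c).
Check all 6^3 = 216 ordered triples (a,b,c).
  e.g. a=a1, b=a2, c=a3: lhs=a1 != rhs=0
  e.g. a=a1, b=a2, c=a4: lhs=a1 != rhs=0
Total violating triples: 24


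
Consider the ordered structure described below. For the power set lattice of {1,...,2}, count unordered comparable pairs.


A comparable pair {a,b} has a < b or b < a in the order.
Count unordered pairs where one element is strictly below the other.
Examples: {{},{1}}, {{},{2}}, {{},{1,2}}, {{1},{1,2}}, ...
Total comparable pairs: 5
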